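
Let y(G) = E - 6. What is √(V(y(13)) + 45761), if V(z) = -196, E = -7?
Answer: √45565 ≈ 213.46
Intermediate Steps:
y(G) = -13 (y(G) = -7 - 6 = -13)
√(V(y(13)) + 45761) = √(-196 + 45761) = √45565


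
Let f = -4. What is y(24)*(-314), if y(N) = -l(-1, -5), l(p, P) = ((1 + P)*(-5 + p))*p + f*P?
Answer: -1256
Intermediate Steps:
l(p, P) = -4*P + p*(1 + P)*(-5 + p) (l(p, P) = ((1 + P)*(-5 + p))*p - 4*P = p*(1 + P)*(-5 + p) - 4*P = -4*P + p*(1 + P)*(-5 + p))
y(N) = 4 (y(N) = -((-1)² - 5*(-1) - 4*(-5) - 5*(-1)² - 5*(-5)*(-1)) = -(1 + 5 + 20 - 5*1 - 25) = -(1 + 5 + 20 - 5 - 25) = -1*(-4) = 4)
y(24)*(-314) = 4*(-314) = -1256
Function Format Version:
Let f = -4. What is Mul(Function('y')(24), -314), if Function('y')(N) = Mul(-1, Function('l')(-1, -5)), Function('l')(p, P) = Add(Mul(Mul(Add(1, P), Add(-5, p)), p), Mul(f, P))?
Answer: -1256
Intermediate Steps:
Function('l')(p, P) = Add(Mul(-4, P), Mul(p, Add(1, P), Add(-5, p))) (Function('l')(p, P) = Add(Mul(Mul(Add(1, P), Add(-5, p)), p), Mul(-4, P)) = Add(Mul(p, Add(1, P), Add(-5, p)), Mul(-4, P)) = Add(Mul(-4, P), Mul(p, Add(1, P), Add(-5, p))))
Function('y')(N) = 4 (Function('y')(N) = Mul(-1, Add(Pow(-1, 2), Mul(-5, -1), Mul(-4, -5), Mul(-5, Pow(-1, 2)), Mul(-5, -5, -1))) = Mul(-1, Add(1, 5, 20, Mul(-5, 1), -25)) = Mul(-1, Add(1, 5, 20, -5, -25)) = Mul(-1, -4) = 4)
Mul(Function('y')(24), -314) = Mul(4, -314) = -1256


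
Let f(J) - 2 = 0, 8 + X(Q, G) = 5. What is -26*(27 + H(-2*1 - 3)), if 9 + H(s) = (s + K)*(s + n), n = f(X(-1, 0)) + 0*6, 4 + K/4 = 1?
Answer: -1794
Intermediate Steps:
X(Q, G) = -3 (X(Q, G) = -8 + 5 = -3)
K = -12 (K = -16 + 4*1 = -16 + 4 = -12)
f(J) = 2 (f(J) = 2 + 0 = 2)
n = 2 (n = 2 + 0*6 = 2 + 0 = 2)
H(s) = -9 + (-12 + s)*(2 + s) (H(s) = -9 + (s - 12)*(s + 2) = -9 + (-12 + s)*(2 + s))
-26*(27 + H(-2*1 - 3)) = -26*(27 + (-33 + (-2*1 - 3)² - 10*(-2*1 - 3))) = -26*(27 + (-33 + (-2 - 3)² - 10*(-2 - 3))) = -26*(27 + (-33 + (-5)² - 10*(-5))) = -26*(27 + (-33 + 25 + 50)) = -26*(27 + 42) = -26*69 = -1794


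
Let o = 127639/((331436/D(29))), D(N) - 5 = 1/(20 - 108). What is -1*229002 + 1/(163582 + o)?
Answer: -1092602627475134026/4771148843697 ≈ -2.2900e+5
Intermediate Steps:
D(N) = 439/88 (D(N) = 5 + 1/(20 - 108) = 5 + 1/(-88) = 5 - 1/88 = 439/88)
o = 56033521/29166368 (o = 127639/((331436/(439/88))) = 127639/((331436*(88/439))) = 127639/(29166368/439) = 127639*(439/29166368) = 56033521/29166368 ≈ 1.9212)
-1*229002 + 1/(163582 + o) = -1*229002 + 1/(163582 + 56033521/29166368) = -229002 + 1/(4771148843697/29166368) = -229002 + 29166368/4771148843697 = -1092602627475134026/4771148843697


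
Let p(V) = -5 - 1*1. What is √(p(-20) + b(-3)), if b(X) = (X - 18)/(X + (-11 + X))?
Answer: 9*I*√17/17 ≈ 2.1828*I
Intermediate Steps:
b(X) = (-18 + X)/(-11 + 2*X)
p(V) = -6 (p(V) = -5 - 1 = -6)
√(p(-20) + b(-3)) = √(-6 + (-18 - 3)/(-11 + 2*(-3))) = √(-6 - 21/(-11 - 6)) = √(-6 - 21/(-17)) = √(-6 - 1/17*(-21)) = √(-6 + 21/17) = √(-81/17) = 9*I*√17/17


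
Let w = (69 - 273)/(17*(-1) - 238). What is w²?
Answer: 16/25 ≈ 0.64000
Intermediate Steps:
w = ⅘ (w = -204/(-17 - 238) = -204/(-255) = -204*(-1/255) = ⅘ ≈ 0.80000)
w² = (⅘)² = 16/25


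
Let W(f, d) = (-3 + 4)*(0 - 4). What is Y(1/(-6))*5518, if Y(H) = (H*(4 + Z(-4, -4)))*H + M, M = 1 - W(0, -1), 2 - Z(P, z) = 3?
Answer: 168299/6 ≈ 28050.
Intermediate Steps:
Z(P, z) = -1 (Z(P, z) = 2 - 1*3 = 2 - 3 = -1)
W(f, d) = -4 (W(f, d) = 1*(-4) = -4)
M = 5 (M = 1 - 1*(-4) = 1 + 4 = 5)
Y(H) = 5 + 3*H² (Y(H) = (H*(4 - 1))*H + 5 = (H*3)*H + 5 = (3*H)*H + 5 = 3*H² + 5 = 5 + 3*H²)
Y(1/(-6))*5518 = (5 + 3*(1/(-6))²)*5518 = (5 + 3*(-⅙)²)*5518 = (5 + 3*(1/36))*5518 = (5 + 1/12)*5518 = (61/12)*5518 = 168299/6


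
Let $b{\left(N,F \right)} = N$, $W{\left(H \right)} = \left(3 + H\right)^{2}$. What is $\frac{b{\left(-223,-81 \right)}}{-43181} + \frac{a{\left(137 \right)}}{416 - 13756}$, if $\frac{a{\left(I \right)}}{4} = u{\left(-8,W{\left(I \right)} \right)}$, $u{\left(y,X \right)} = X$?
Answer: $- \frac{5831751}{993163} \approx -5.8719$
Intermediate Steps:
$a{\left(I \right)} = 4 \left(3 + I\right)^{2}$
$\frac{b{\left(-223,-81 \right)}}{-43181} + \frac{a{\left(137 \right)}}{416 - 13756} = - \frac{223}{-43181} + \frac{4 \left(3 + 137\right)^{2}}{416 - 13756} = \left(-223\right) \left(- \frac{1}{43181}\right) + \frac{4 \cdot 140^{2}}{416 - 13756} = \frac{223}{43181} + \frac{4 \cdot 19600}{-13340} = \frac{223}{43181} + 78400 \left(- \frac{1}{13340}\right) = \frac{223}{43181} - \frac{3920}{667} = - \frac{5831751}{993163}$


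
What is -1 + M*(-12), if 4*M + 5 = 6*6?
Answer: -94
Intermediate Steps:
M = 31/4 (M = -5/4 + (6*6)/4 = -5/4 + (1/4)*36 = -5/4 + 9 = 31/4 ≈ 7.7500)
-1 + M*(-12) = -1 + (31/4)*(-12) = -1 - 93 = -94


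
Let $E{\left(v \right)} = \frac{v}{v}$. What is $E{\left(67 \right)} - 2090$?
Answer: $-2089$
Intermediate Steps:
$E{\left(v \right)} = 1$
$E{\left(67 \right)} - 2090 = 1 - 2090 = -2089$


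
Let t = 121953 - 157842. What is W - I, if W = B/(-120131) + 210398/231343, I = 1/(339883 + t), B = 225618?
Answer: -8183492414672917/8448438894836402 ≈ -0.96864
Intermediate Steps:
t = -35889
I = 1/303994 (I = 1/(339883 - 35889) = 1/303994 ≈ 3.2895e-6)
W = -26919822836/27791465933 (W = 225618/(-120131) + 210398/231343 = 225618*(-1/120131) + 210398*(1/231343) = -225618/120131 + 210398/231343 = -26919822836/27791465933 ≈ -0.96864)
W - I = -26919822836/27791465933 - 1*1/303994 = -26919822836/27791465933 - 1/303994 = -8183492414672917/8448438894836402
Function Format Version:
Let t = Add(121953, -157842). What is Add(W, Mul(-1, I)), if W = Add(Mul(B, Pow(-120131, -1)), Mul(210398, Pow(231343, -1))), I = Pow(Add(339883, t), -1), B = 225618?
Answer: Rational(-8183492414672917, 8448438894836402) ≈ -0.96864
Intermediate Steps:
t = -35889
I = Rational(1, 303994) (I = Pow(Add(339883, -35889), -1) = Pow(303994, -1) = Rational(1, 303994) ≈ 3.2895e-6)
W = Rational(-26919822836, 27791465933) (W = Add(Mul(225618, Pow(-120131, -1)), Mul(210398, Pow(231343, -1))) = Add(Mul(225618, Rational(-1, 120131)), Mul(210398, Rational(1, 231343))) = Add(Rational(-225618, 120131), Rational(210398, 231343)) = Rational(-26919822836, 27791465933) ≈ -0.96864)
Add(W, Mul(-1, I)) = Add(Rational(-26919822836, 27791465933), Mul(-1, Rational(1, 303994))) = Add(Rational(-26919822836, 27791465933), Rational(-1, 303994)) = Rational(-8183492414672917, 8448438894836402)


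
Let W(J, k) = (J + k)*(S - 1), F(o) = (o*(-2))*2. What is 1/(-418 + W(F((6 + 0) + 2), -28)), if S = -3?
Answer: -1/178 ≈ -0.0056180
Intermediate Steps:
F(o) = -4*o (F(o) = -2*o*2 = -4*o)
W(J, k) = -4*J - 4*k (W(J, k) = (J + k)*(-3 - 1) = (J + k)*(-4) = -4*J - 4*k)
1/(-418 + W(F((6 + 0) + 2), -28)) = 1/(-418 + (-(-16)*((6 + 0) + 2) - 4*(-28))) = 1/(-418 + (-(-16)*(6 + 2) + 112)) = 1/(-418 + (-(-16)*8 + 112)) = 1/(-418 + (-4*(-32) + 112)) = 1/(-418 + (128 + 112)) = 1/(-418 + 240) = 1/(-178) = -1/178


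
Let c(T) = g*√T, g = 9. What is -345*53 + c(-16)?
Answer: -18285 + 36*I ≈ -18285.0 + 36.0*I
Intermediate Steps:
c(T) = 9*√T
-345*53 + c(-16) = -345*53 + 9*√(-16) = -18285 + 9*(4*I) = -18285 + 36*I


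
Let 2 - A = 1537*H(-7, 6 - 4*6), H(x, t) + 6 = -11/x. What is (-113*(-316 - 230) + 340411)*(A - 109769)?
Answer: -289808802698/7 ≈ -4.1401e+10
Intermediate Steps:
H(x, t) = -6 - 11/x
A = 47661/7 (A = 2 - 1537*(-6 - 11/(-7)) = 2 - 1537*(-6 - 11*(-⅐)) = 2 - 1537*(-6 + 11/7) = 2 - 1537*(-31)/7 = 2 - 1*(-47647/7) = 2 + 47647/7 = 47661/7 ≈ 6808.7)
(-113*(-316 - 230) + 340411)*(A - 109769) = (-113*(-316 - 230) + 340411)*(47661/7 - 109769) = (-113*(-546) + 340411)*(-720722/7) = (61698 + 340411)*(-720722/7) = 402109*(-720722/7) = -289808802698/7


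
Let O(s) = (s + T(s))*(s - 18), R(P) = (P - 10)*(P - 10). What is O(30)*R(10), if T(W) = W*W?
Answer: 0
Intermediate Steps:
T(W) = W²
R(P) = (-10 + P)² (R(P) = (-10 + P)*(-10 + P) = (-10 + P)²)
O(s) = (-18 + s)*(s + s²) (O(s) = (s + s²)*(s - 18) = (s + s²)*(-18 + s) = (-18 + s)*(s + s²))
O(30)*R(10) = (30*(-18 + 30² - 17*30))*(-10 + 10)² = (30*(-18 + 900 - 510))*0² = (30*372)*0 = 11160*0 = 0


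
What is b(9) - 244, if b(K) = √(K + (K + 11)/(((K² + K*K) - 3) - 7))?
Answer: -244 + √13186/38 ≈ -240.98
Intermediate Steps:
b(K) = √(K + (11 + K)/(-10 + 2*K²)) (b(K) = √(K + (11 + K)/(((K² + K²) - 3) - 7)) = √(K + (11 + K)/((2*K² - 3) - 7)) = √(K + (11 + K)/((-3 + 2*K²) - 7)) = √(K + (11 + K)/(-10 + 2*K²)))
b(9) - 244 = √2*√((11 - 9*9 + 2*9³)/(-5 + 9²))/2 - 244 = √2*√((11 - 81 + 2*729)/(-5 + 81))/2 - 244 = √2*√((11 - 81 + 1458)/76)/2 - 244 = √2*√((1/76)*1388)/2 - 244 = √2*√(347/19)/2 - 244 = √2*(√6593/19)/2 - 244 = √13186/38 - 244 = -244 + √13186/38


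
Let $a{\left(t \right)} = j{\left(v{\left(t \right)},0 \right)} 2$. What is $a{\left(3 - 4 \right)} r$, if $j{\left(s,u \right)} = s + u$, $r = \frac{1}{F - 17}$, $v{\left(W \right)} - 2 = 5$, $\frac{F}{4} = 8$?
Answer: $\frac{14}{15} \approx 0.93333$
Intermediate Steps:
$F = 32$ ($F = 4 \cdot 8 = 32$)
$v{\left(W \right)} = 7$ ($v{\left(W \right)} = 2 + 5 = 7$)
$r = \frac{1}{15}$ ($r = \frac{1}{32 - 17} = \frac{1}{15} \approx 0.066667$)
$a{\left(t \right)} = 14$ ($a{\left(t \right)} = \left(7 + 0\right) 2 = 7 \cdot 2 = 14$)
$a{\left(3 - 4 \right)} r = 14 \cdot \frac{1}{15} = \frac{14}{15}$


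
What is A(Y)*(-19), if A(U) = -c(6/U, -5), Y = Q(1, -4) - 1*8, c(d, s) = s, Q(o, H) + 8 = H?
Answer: -95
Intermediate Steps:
Q(o, H) = -8 + H
Y = -20 (Y = (-8 - 4) - 1*8 = -12 - 8 = -20)
A(U) = 5 (A(U) = -1*(-5) = 5)
A(Y)*(-19) = 5*(-19) = -95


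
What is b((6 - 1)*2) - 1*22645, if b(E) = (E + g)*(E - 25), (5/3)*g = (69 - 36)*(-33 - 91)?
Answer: 14033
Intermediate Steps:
g = -12276/5 (g = 3*((69 - 36)*(-33 - 91))/5 = 3*(33*(-124))/5 = (⅗)*(-4092) = -12276/5 ≈ -2455.2)
b(E) = (-25 + E)*(-12276/5 + E) (b(E) = (E - 12276/5)*(E - 25) = (-12276/5 + E)*(-25 + E) = (-25 + E)*(-12276/5 + E))
b((6 - 1)*2) - 1*22645 = (61380 + ((6 - 1)*2)² - 12401*(6 - 1)*2/5) - 1*22645 = (61380 + (5*2)² - 12401*2) - 22645 = (61380 + 10² - 12401/5*10) - 22645 = (61380 + 100 - 24802) - 22645 = 36678 - 22645 = 14033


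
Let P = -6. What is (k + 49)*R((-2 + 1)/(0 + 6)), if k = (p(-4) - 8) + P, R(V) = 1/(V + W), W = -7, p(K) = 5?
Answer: -240/43 ≈ -5.5814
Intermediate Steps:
R(V) = 1/(-7 + V) (R(V) = 1/(V - 7) = 1/(-7 + V))
k = -9 (k = (5 - 8) - 6 = -3 - 6 = -9)
(k + 49)*R((-2 + 1)/(0 + 6)) = (-9 + 49)/(-7 + (-2 + 1)/(0 + 6)) = 40/(-7 - 1/6) = 40/(-7 - 1*⅙) = 40/(-7 - ⅙) = 40/(-43/6) = 40*(-6/43) = -240/43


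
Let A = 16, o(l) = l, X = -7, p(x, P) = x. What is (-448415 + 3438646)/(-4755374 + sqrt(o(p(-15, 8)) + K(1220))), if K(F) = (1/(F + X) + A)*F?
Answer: -17248455769440922/27430274796628803 - 2990231*sqrt(28700532205)/27430274796628803 ≈ -0.62883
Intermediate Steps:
K(F) = F*(16 + 1/(-7 + F)) (K(F) = (1/(F - 7) + 16)*F = (1/(-7 + F) + 16)*F = (16 + 1/(-7 + F))*F = F*(16 + 1/(-7 + F)))
(-448415 + 3438646)/(-4755374 + sqrt(o(p(-15, 8)) + K(1220))) = (-448415 + 3438646)/(-4755374 + sqrt(-15 + 1220*(-111 + 16*1220)/(-7 + 1220))) = 2990231/(-4755374 + sqrt(-15 + 1220*(-111 + 19520)/1213)) = 2990231/(-4755374 + sqrt(-15 + 1220*(1/1213)*19409)) = 2990231/(-4755374 + sqrt(-15 + 23678980/1213)) = 2990231/(-4755374 + sqrt(23660785/1213)) = 2990231/(-4755374 + sqrt(28700532205)/1213)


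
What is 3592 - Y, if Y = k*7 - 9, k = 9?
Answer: 3538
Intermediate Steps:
Y = 54 (Y = 9*7 - 9 = 63 - 9 = 54)
3592 - Y = 3592 - 1*54 = 3592 - 54 = 3538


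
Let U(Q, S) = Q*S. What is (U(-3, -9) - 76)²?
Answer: 2401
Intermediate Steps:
(U(-3, -9) - 76)² = (-3*(-9) - 76)² = (27 - 76)² = (-49)² = 2401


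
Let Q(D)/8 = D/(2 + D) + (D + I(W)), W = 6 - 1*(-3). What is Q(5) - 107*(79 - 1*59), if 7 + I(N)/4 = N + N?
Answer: -12196/7 ≈ -1742.3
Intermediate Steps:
W = 9 (W = 6 + 3 = 9)
I(N) = -28 + 8*N (I(N) = -28 + 4*(N + N) = -28 + 4*(2*N) = -28 + 8*N)
Q(D) = 352 + 8*D + 8*D/(2 + D) (Q(D) = 8*(D/(2 + D) + (D + (-28 + 8*9))) = 8*(D/(2 + D) + (D + (-28 + 72))) = 8*(D/(2 + D) + (D + 44)) = 8*(D/(2 + D) + (44 + D)) = 8*(44 + D + D/(2 + D)) = 352 + 8*D + 8*D/(2 + D))
Q(5) - 107*(79 - 1*59) = 8*(88 + 5² + 47*5)/(2 + 5) - 107*(79 - 1*59) = 8*(88 + 25 + 235)/7 - 107*(79 - 59) = 8*(⅐)*348 - 107*20 = 2784/7 - 2140 = -12196/7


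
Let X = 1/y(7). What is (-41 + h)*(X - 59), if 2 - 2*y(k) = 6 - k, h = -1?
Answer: 2450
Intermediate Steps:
y(k) = -2 + k/2 (y(k) = 1 - (6 - k)/2 = 1 + (-3 + k/2) = -2 + k/2)
X = ⅔ (X = 1/(-2 + (½)*7) = 1/(-2 + 7/2) = 1/(3/2) = ⅔ ≈ 0.66667)
(-41 + h)*(X - 59) = (-41 - 1)*(⅔ - 59) = -42*(-175/3) = 2450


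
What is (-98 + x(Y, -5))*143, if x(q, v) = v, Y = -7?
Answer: -14729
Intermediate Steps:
(-98 + x(Y, -5))*143 = (-98 - 5)*143 = -103*143 = -14729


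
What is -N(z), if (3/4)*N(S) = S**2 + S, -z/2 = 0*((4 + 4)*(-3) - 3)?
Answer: 0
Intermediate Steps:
z = 0 (z = -0*((4 + 4)*(-3) - 3) = -0*(8*(-3) - 3) = -0*(-24 - 3) = -0*(-27) = -2*0 = 0)
N(S) = 4*S/3 + 4*S**2/3 (N(S) = 4*(S**2 + S)/3 = 4*(S + S**2)/3 = 4*S/3 + 4*S**2/3)
-N(z) = -4*0*(1 + 0)/3 = -4*0/3 = -1*0 = 0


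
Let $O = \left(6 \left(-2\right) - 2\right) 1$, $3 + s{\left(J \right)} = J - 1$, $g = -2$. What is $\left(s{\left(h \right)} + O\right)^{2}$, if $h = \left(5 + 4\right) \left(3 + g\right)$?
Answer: $81$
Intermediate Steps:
$h = 9$ ($h = \left(5 + 4\right) \left(3 - 2\right) = 9 \cdot 1 = 9$)
$s{\left(J \right)} = -4 + J$ ($s{\left(J \right)} = -3 + \left(J - 1\right) = -3 + \left(-1 + J\right) = -4 + J$)
$O = -14$ ($O = \left(-12 - 2\right) 1 = \left(-14\right) 1 = -14$)
$\left(s{\left(h \right)} + O\right)^{2} = \left(\left(-4 + 9\right) - 14\right)^{2} = \left(5 - 14\right)^{2} = \left(-9\right)^{2} = 81$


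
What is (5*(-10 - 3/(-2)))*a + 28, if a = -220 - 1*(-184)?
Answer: 1558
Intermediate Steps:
a = -36 (a = -220 + 184 = -36)
(5*(-10 - 3/(-2)))*a + 28 = (5*(-10 - 3/(-2)))*(-36) + 28 = (5*(-10 - 3*(-½)))*(-36) + 28 = (5*(-10 + 3/2))*(-36) + 28 = (5*(-17/2))*(-36) + 28 = -85/2*(-36) + 28 = 1530 + 28 = 1558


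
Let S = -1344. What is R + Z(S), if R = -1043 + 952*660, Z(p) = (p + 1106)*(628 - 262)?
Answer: 540169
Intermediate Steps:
Z(p) = 404796 + 366*p (Z(p) = (1106 + p)*366 = 404796 + 366*p)
R = 627277 (R = -1043 + 628320 = 627277)
R + Z(S) = 627277 + (404796 + 366*(-1344)) = 627277 + (404796 - 491904) = 627277 - 87108 = 540169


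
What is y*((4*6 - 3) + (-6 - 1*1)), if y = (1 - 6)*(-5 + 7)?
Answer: -140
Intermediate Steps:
y = -10 (y = -5*2 = -10)
y*((4*6 - 3) + (-6 - 1*1)) = -10*((4*6 - 3) + (-6 - 1*1)) = -10*((24 - 3) + (-6 - 1)) = -10*(21 - 7) = -10*14 = -140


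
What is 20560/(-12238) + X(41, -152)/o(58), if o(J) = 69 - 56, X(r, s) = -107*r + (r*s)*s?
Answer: 443794671/6119 ≈ 72527.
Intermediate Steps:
X(r, s) = -107*r + r*s²
o(J) = 13
20560/(-12238) + X(41, -152)/o(58) = 20560/(-12238) + (41*(-107 + (-152)²))/13 = 20560*(-1/12238) + (41*(-107 + 23104))*(1/13) = -10280/6119 + (41*22997)*(1/13) = -10280/6119 + 942877*(1/13) = -10280/6119 + 72529 = 443794671/6119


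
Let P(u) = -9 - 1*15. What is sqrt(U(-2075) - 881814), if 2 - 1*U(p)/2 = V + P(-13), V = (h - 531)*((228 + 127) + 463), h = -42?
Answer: sqrt(55666) ≈ 235.94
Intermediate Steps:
P(u) = -24 (P(u) = -9 - 15 = -24)
V = -468714 (V = (-42 - 531)*((228 + 127) + 463) = -573*(355 + 463) = -573*818 = -468714)
U(p) = 937480 (U(p) = 4 - 2*(-468714 - 24) = 4 - 2*(-468738) = 4 + 937476 = 937480)
sqrt(U(-2075) - 881814) = sqrt(937480 - 881814) = sqrt(55666)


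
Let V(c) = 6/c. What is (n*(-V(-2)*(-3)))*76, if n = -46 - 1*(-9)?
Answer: 25308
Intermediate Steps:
n = -37 (n = -46 + 9 = -37)
(n*(-V(-2)*(-3)))*76 = -37*(-6/(-2))*(-3)*76 = -37*(-6*(-1)/2)*(-3)*76 = -37*(-1*(-3))*(-3)*76 = -111*(-3)*76 = -37*(-9)*76 = 333*76 = 25308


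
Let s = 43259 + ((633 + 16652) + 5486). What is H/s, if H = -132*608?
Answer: -13376/11005 ≈ -1.2154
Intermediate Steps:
H = -80256
s = 66030 (s = 43259 + (17285 + 5486) = 43259 + 22771 = 66030)
H/s = -80256/66030 = -80256*1/66030 = -13376/11005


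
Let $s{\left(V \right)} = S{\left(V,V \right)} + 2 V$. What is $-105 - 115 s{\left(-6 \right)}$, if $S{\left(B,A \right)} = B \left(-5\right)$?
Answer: $-2175$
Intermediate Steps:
$S{\left(B,A \right)} = - 5 B$
$s{\left(V \right)} = - 3 V$ ($s{\left(V \right)} = - 5 V + 2 V = - 3 V$)
$-105 - 115 s{\left(-6 \right)} = -105 - 115 \left(\left(-3\right) \left(-6\right)\right) = -105 - 2070 = -2175$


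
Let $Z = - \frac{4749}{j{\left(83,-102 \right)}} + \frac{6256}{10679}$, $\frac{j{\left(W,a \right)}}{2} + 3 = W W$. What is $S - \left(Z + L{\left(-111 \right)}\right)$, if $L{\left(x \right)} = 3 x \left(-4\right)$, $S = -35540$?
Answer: $- \frac{5422844286997}{147071188} \approx -36872.0$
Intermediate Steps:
$j{\left(W,a \right)} = -6 + 2 W^{2}$ ($j{\left(W,a \right)} = -6 + 2 W W = -6 + 2 W^{2}$)
$Z = \frac{35443061}{147071188}$ ($Z = - \frac{4749}{-6 + 2 \cdot 83^{2}} + \frac{6256}{10679} = - \frac{4749}{-6 + 2 \cdot 6889} + 6256 \cdot \frac{1}{10679} = - \frac{4749}{-6 + 13778} + \frac{6256}{10679} = - \frac{4749}{13772} + \frac{6256}{10679} = \frac{35443061}{147071188} \approx 0.24099$)
$L{\left(x \right)} = - 12 x$
$S - \left(Z + L{\left(-111 \right)}\right) = -35540 - \left(\frac{35443061}{147071188} - -1332\right) = -35540 - \left(\frac{35443061}{147071188} + 1332\right) = -35540 - \frac{195934265477}{147071188} = - \frac{5422844286997}{147071188}$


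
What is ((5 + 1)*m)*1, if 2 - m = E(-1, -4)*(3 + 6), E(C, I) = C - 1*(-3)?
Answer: -96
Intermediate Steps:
E(C, I) = 3 + C (E(C, I) = C + 3 = 3 + C)
m = -16 (m = 2 - (3 - 1)*(3 + 6) = 2 - 2*9 = 2 - 1*18 = 2 - 18 = -16)
((5 + 1)*m)*1 = ((5 + 1)*(-16))*1 = (6*(-16))*1 = -96*1 = -96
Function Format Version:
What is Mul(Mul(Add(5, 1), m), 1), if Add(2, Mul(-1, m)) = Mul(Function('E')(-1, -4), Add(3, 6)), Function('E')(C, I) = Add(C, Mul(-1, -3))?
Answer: -96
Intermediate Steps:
Function('E')(C, I) = Add(3, C) (Function('E')(C, I) = Add(C, 3) = Add(3, C))
m = -16 (m = Add(2, Mul(-1, Mul(Add(3, -1), Add(3, 6)))) = Add(2, Mul(-1, Mul(2, 9))) = Add(2, Mul(-1, 18)) = Add(2, -18) = -16)
Mul(Mul(Add(5, 1), m), 1) = Mul(Mul(Add(5, 1), -16), 1) = Mul(Mul(6, -16), 1) = Mul(-96, 1) = -96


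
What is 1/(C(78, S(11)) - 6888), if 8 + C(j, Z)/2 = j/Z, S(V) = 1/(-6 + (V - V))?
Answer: -1/7840 ≈ -0.00012755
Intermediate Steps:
S(V) = -⅙ (S(V) = 1/(-6 + 0) = 1/(-6) = -⅙)
C(j, Z) = -16 + 2*j/Z (C(j, Z) = -16 + 2*(j/Z) = -16 + 2*j/Z)
1/(C(78, S(11)) - 6888) = 1/((-16 + 2*78/(-⅙)) - 6888) = 1/((-16 + 2*78*(-6)) - 6888) = 1/((-16 - 936) - 6888) = 1/(-952 - 6888) = 1/(-7840) = -1/7840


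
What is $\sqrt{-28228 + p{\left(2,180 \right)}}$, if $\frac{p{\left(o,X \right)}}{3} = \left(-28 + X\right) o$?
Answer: $2 i \sqrt{6829} \approx 165.28 i$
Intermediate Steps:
$p{\left(o,X \right)} = 3 o \left(-28 + X\right)$ ($p{\left(o,X \right)} = 3 \left(-28 + X\right) o = 3 o \left(-28 + X\right)$)
$\sqrt{-28228 + p{\left(2,180 \right)}} = \sqrt{-28228 + 3 \cdot 2 \left(-28 + 180\right)} = \sqrt{-28228 + 3 \cdot 2 \cdot 152} = \sqrt{-28228 + 912} = \sqrt{-27316} = 2 i \sqrt{6829}$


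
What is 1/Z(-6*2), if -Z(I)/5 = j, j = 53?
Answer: -1/265 ≈ -0.0037736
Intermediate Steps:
Z(I) = -265 (Z(I) = -5*53 = -265)
1/Z(-6*2) = 1/(-265) = -1/265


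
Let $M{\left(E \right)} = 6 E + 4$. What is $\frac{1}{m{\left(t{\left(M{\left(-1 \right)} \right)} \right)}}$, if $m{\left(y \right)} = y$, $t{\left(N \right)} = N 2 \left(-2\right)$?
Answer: $\frac{1}{8} \approx 0.125$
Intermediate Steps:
$M{\left(E \right)} = 4 + 6 E$
$t{\left(N \right)} = - 4 N$ ($t{\left(N \right)} = 2 N \left(-2\right) = - 4 N$)
$\frac{1}{m{\left(t{\left(M{\left(-1 \right)} \right)} \right)}} = \frac{1}{\left(-4\right) \left(4 + 6 \left(-1\right)\right)} = \frac{1}{\left(-4\right) \left(4 - 6\right)} = \frac{1}{\left(-4\right) \left(-2\right)} = \frac{1}{8}$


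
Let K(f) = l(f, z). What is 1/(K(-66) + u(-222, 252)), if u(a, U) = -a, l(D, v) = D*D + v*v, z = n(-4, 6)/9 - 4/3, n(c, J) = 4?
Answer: 81/370882 ≈ 0.00021840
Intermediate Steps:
z = -8/9 (z = 4/9 - 4/3 = -8/9 ≈ -0.88889)
l(D, v) = D² + v²
K(f) = 64/81 + f² (K(f) = f² + (-8/9)² = f² + 64/81 = 64/81 + f²)
1/(K(-66) + u(-222, 252)) = 1/((64/81 + (-66)²) - 1*(-222)) = 1/((64/81 + 4356) + 222) = 1/(352900/81 + 222) = 1/(370882/81) = 81/370882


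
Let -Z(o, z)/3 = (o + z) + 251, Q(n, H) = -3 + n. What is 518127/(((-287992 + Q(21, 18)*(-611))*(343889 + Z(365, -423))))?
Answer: -518127/102646256900 ≈ -5.0477e-6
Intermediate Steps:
Z(o, z) = -753 - 3*o - 3*z (Z(o, z) = -3*((o + z) + 251) = -3*(251 + o + z) = -753 - 3*o - 3*z)
518127/(((-287992 + Q(21, 18)*(-611))*(343889 + Z(365, -423)))) = 518127/(((-287992 + (-3 + 21)*(-611))*(343889 + (-753 - 3*365 - 3*(-423))))) = 518127/(((-287992 + 18*(-611))*(343889 + (-753 - 1095 + 1269)))) = 518127/(((-287992 - 10998)*(343889 - 579))) = 518127/((-298990*343310)) = 518127/(-102646256900) = 518127*(-1/102646256900) = -518127/102646256900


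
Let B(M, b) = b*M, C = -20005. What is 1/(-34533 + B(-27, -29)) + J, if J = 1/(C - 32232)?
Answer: -85987/1762998750 ≈ -4.8773e-5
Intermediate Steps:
B(M, b) = M*b
J = -1/52237 (J = 1/(-20005 - 32232) = 1/(-52237) = -1/52237 ≈ -1.9144e-5)
1/(-34533 + B(-27, -29)) + J = 1/(-34533 - 27*(-29)) - 1/52237 = 1/(-34533 + 783) - 1/52237 = 1/(-33750) - 1/52237 = -1/33750 - 1/52237 = -85987/1762998750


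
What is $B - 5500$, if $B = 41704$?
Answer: $36204$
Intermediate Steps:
$B - 5500 = 41704 - 5500 = 36204$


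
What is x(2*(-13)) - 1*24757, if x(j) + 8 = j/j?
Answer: -24764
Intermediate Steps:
x(j) = -7 (x(j) = -8 + j/j = -8 + 1 = -7)
x(2*(-13)) - 1*24757 = -7 - 1*24757 = -7 - 24757 = -24764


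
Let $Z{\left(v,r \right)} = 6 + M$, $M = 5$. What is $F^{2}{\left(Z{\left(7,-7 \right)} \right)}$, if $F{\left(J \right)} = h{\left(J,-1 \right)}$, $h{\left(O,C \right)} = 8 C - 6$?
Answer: $196$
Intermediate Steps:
$h{\left(O,C \right)} = -6 + 8 C$
$Z{\left(v,r \right)} = 11$ ($Z{\left(v,r \right)} = 6 + 5 = 11$)
$F{\left(J \right)} = -14$ ($F{\left(J \right)} = -6 + 8 \left(-1\right) = -6 - 8 = -14$)
$F^{2}{\left(Z{\left(7,-7 \right)} \right)} = \left(-14\right)^{2} = 196$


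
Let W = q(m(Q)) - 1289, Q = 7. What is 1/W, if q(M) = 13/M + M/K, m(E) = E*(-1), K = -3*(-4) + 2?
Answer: -14/18079 ≈ -0.00077438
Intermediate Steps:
K = 14 (K = 12 + 2 = 14)
m(E) = -E
q(M) = 13/M + M/14
W = -18079/14 (W = (13/((-1*7)) + (-1*7)/14) - 1289 = (13/(-7) + (1/14)*(-7)) - 1289 = (13*(-1/7) - 1/2) - 1289 = (-13/7 - 1/2) - 1289 = -33/14 - 1289 = -18079/14 ≈ -1291.4)
1/W = 1/(-18079/14) = -14/18079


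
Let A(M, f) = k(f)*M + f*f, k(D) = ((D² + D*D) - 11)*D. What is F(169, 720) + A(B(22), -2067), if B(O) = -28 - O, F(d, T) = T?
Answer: 883126612659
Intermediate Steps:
k(D) = D*(-11 + 2*D²) (k(D) = ((D² + D²) - 11)*D = (2*D² - 11)*D = (-11 + 2*D²)*D = D*(-11 + 2*D²))
A(M, f) = f² + M*f*(-11 + 2*f²) (A(M, f) = (f*(-11 + 2*f²))*M + f*f = M*f*(-11 + 2*f²) + f² = f² + M*f*(-11 + 2*f²))
F(169, 720) + A(B(22), -2067) = 720 - 2067*(-2067 + (-28 - 1*22)*(-11 + 2*(-2067)²)) = 720 - 2067*(-2067 + (-28 - 22)*(-11 + 2*4272489)) = 720 - 2067*(-2067 - 50*(-11 + 8544978)) = 720 - 2067*(-2067 - 50*8544967) = 720 - 2067*(-2067 - 427248350) = 720 - 2067*(-427250417) = 720 + 883126611939 = 883126612659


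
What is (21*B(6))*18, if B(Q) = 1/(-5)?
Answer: -378/5 ≈ -75.600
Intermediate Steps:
B(Q) = -1/5
(21*B(6))*18 = (21*(-1/5))*18 = -21/5*18 = -378/5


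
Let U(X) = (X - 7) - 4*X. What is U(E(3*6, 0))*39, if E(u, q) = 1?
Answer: -390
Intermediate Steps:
U(X) = -7 - 3*X (U(X) = (-7 + X) - 4*X = -7 - 3*X)
U(E(3*6, 0))*39 = (-7 - 3*1)*39 = (-7 - 3)*39 = -10*39 = -390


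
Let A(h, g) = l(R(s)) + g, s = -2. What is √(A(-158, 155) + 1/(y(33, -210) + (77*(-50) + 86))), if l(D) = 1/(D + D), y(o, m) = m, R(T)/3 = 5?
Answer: √137721781605/29805 ≈ 12.451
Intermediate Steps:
R(T) = 15 (R(T) = 3*5 = 15)
l(D) = 1/(2*D)
A(h, g) = 1/30 + g (A(h, g) = (½)/15 + g = (½)*(1/15) + g = 1/30 + g)
√(A(-158, 155) + 1/(y(33, -210) + (77*(-50) + 86))) = √((1/30 + 155) + 1/(-210 + (77*(-50) + 86))) = √(4651/30 + 1/(-210 + (-3850 + 86))) = √(4651/30 + 1/(-210 - 3764)) = √(4651/30 + 1/(-3974)) = √(4651/30 - 1/3974) = √(4620761/29805) = √137721781605/29805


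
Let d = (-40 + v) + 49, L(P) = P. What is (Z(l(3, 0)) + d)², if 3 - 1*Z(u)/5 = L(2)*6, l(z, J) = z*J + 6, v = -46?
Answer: 6724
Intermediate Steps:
d = -37 (d = (-40 - 46) + 49 = -86 + 49 = -37)
l(z, J) = 6 + J*z (l(z, J) = J*z + 6 = 6 + J*z)
Z(u) = -45 (Z(u) = 15 - 10*6 = 15 - 5*12 = 15 - 60 = -45)
(Z(l(3, 0)) + d)² = (-45 - 37)² = (-82)² = 6724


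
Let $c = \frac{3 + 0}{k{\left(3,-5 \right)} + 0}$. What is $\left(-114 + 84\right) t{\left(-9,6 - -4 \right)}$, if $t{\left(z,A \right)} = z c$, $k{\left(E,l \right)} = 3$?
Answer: $270$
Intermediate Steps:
$c = 1$ ($c = \frac{3 + 0}{3 + 0} = \frac{3}{3} = 3 \cdot \frac{1}{3} = 1$)
$t{\left(z,A \right)} = z$ ($t{\left(z,A \right)} = z 1 = z$)
$\left(-114 + 84\right) t{\left(-9,6 - -4 \right)} = \left(-114 + 84\right) \left(-9\right) = \left(-30\right) \left(-9\right) = 270$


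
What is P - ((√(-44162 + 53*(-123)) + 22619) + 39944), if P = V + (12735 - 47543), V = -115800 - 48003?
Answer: -261174 - I*√50681 ≈ -2.6117e+5 - 225.12*I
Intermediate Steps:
V = -163803
P = -198611 (P = -163803 + (12735 - 47543) = -163803 - 34808 = -198611)
P - ((√(-44162 + 53*(-123)) + 22619) + 39944) = -198611 - ((√(-44162 + 53*(-123)) + 22619) + 39944) = -198611 - ((√(-44162 - 6519) + 22619) + 39944) = -198611 - ((√(-50681) + 22619) + 39944) = -198611 - ((I*√50681 + 22619) + 39944) = -198611 - ((22619 + I*√50681) + 39944) = -198611 - (62563 + I*√50681) = -198611 + (-62563 - I*√50681) = -261174 - I*√50681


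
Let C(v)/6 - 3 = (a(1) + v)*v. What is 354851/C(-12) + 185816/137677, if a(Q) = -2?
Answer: 49045468343/141256602 ≈ 347.21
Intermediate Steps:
C(v) = 18 + 6*v*(-2 + v) (C(v) = 18 + 6*((-2 + v)*v) = 18 + 6*(v*(-2 + v)) = 18 + 6*v*(-2 + v))
354851/C(-12) + 185816/137677 = 354851/(18 - 12*(-12) + 6*(-12)²) + 185816/137677 = 354851/(18 + 144 + 6*144) + 185816*(1/137677) = 354851/(18 + 144 + 864) + 185816/137677 = 354851/1026 + 185816/137677 = 49045468343/141256602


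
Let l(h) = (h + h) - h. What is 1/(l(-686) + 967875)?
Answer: 1/967189 ≈ 1.0339e-6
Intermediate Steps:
l(h) = h (l(h) = 2*h - h = h)
1/(l(-686) + 967875) = 1/(-686 + 967875) = 1/967189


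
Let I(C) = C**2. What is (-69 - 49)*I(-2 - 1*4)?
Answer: -4248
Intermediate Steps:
(-69 - 49)*I(-2 - 1*4) = (-69 - 49)*(-2 - 1*4)**2 = -118*(-2 - 4)**2 = -118*(-6)**2 = -118*36 = -4248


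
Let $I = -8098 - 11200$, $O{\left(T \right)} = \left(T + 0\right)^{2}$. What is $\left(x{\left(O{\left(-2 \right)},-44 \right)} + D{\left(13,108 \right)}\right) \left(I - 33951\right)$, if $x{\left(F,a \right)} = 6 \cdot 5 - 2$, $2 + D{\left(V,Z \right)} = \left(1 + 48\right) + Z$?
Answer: $-9744567$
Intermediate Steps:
$O{\left(T \right)} = T^{2}$
$D{\left(V,Z \right)} = 47 + Z$ ($D{\left(V,Z \right)} = -2 + \left(\left(1 + 48\right) + Z\right) = -2 + \left(49 + Z\right) = 47 + Z$)
$x{\left(F,a \right)} = 28$ ($x{\left(F,a \right)} = 30 - 2 = 28$)
$I = -19298$
$\left(x{\left(O{\left(-2 \right)},-44 \right)} + D{\left(13,108 \right)}\right) \left(I - 33951\right) = \left(28 + \left(47 + 108\right)\right) \left(-19298 - 33951\right) = \left(28 + 155\right) \left(-53249\right) = 183 \left(-53249\right) = -9744567$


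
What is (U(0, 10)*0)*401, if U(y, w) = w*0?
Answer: 0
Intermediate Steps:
U(y, w) = 0
(U(0, 10)*0)*401 = (0*0)*401 = 0*401 = 0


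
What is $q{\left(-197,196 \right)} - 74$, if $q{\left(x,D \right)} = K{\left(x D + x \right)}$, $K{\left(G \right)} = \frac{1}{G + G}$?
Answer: $- \frac{5743733}{77618} \approx -74.0$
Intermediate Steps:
$K{\left(G \right)} = \frac{1}{2 G}$
$q{\left(x,D \right)} = \frac{1}{2 \left(x + D x\right)}$ ($q{\left(x,D \right)} = \frac{1}{2 \left(x D + x\right)} = \frac{1}{2 \left(D x + x\right)} = \frac{1}{2 \left(x + D x\right)}$)
$q{\left(-197,196 \right)} - 74 = \frac{1}{2 \left(-197\right) \left(1 + 196\right)} - 74 = \frac{1}{2} \left(- \frac{1}{197}\right) \frac{1}{197} - 74 = - \frac{1}{77618} - 74 = - \frac{5743733}{77618}$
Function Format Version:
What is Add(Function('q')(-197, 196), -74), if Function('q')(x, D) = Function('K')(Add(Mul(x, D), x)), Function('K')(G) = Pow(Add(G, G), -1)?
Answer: Rational(-5743733, 77618) ≈ -74.000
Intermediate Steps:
Function('K')(G) = Mul(Rational(1, 2), Pow(G, -1)) (Function('K')(G) = Pow(Mul(2, G), -1) = Mul(Rational(1, 2), Pow(G, -1)))
Function('q')(x, D) = Mul(Rational(1, 2), Pow(Add(x, Mul(D, x)), -1)) (Function('q')(x, D) = Mul(Rational(1, 2), Pow(Add(Mul(x, D), x), -1)) = Mul(Rational(1, 2), Pow(Add(Mul(D, x), x), -1)) = Mul(Rational(1, 2), Pow(Add(x, Mul(D, x)), -1)))
Add(Function('q')(-197, 196), -74) = Add(Mul(Rational(1, 2), Pow(-197, -1), Pow(Add(1, 196), -1)), -74) = Add(Mul(Rational(1, 2), Rational(-1, 197), Pow(197, -1)), -74) = Add(Mul(Rational(1, 2), Rational(-1, 197), Rational(1, 197)), -74) = Add(Rational(-1, 77618), -74) = Rational(-5743733, 77618)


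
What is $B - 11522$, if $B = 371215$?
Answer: $359693$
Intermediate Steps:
$B - 11522 = 371215 - 11522 = 359693$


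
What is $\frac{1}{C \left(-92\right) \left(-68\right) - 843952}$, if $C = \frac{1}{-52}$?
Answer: $- \frac{13}{10972940} \approx -1.1847 \cdot 10^{-6}$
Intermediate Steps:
$C = - \frac{1}{52} \approx -0.019231$
$\frac{1}{C \left(-92\right) \left(-68\right) - 843952} = \frac{1}{\left(- \frac{1}{52}\right) \left(-92\right) \left(-68\right) - 843952} = \frac{1}{\frac{23}{13} \left(-68\right) - 843952} = \frac{1}{- \frac{1564}{13} - 843952} = \frac{1}{- \frac{10972940}{13}} = - \frac{13}{10972940}$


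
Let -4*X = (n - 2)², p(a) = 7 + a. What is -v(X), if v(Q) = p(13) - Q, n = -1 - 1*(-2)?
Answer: -81/4 ≈ -20.250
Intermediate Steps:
n = 1 (n = -1 + 2 = 1)
X = -¼ (X = -(1 - 2)²/4 = -¼*(-1)² = -¼*1 = -¼ ≈ -0.25000)
v(Q) = 20 - Q (v(Q) = (7 + 13) - Q = 20 - Q)
-v(X) = -(20 - 1*(-¼)) = -(20 + ¼) = -1*81/4 = -81/4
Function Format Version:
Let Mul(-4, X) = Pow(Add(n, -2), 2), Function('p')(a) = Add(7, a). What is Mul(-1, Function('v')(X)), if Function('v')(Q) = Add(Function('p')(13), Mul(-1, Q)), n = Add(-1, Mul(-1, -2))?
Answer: Rational(-81, 4) ≈ -20.250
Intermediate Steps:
n = 1 (n = Add(-1, 2) = 1)
X = Rational(-1, 4) (X = Mul(Rational(-1, 4), Pow(Add(1, -2), 2)) = Mul(Rational(-1, 4), Pow(-1, 2)) = Mul(Rational(-1, 4), 1) = Rational(-1, 4) ≈ -0.25000)
Function('v')(Q) = Add(20, Mul(-1, Q)) (Function('v')(Q) = Add(Add(7, 13), Mul(-1, Q)) = Add(20, Mul(-1, Q)))
Mul(-1, Function('v')(X)) = Mul(-1, Add(20, Mul(-1, Rational(-1, 4)))) = Mul(-1, Add(20, Rational(1, 4))) = Mul(-1, Rational(81, 4)) = Rational(-81, 4)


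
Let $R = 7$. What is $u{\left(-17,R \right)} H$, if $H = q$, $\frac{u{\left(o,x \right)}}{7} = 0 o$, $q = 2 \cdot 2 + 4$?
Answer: $0$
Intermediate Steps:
$q = 8$ ($q = 4 + 4 = 8$)
$u{\left(o,x \right)} = 0$ ($u{\left(o,x \right)} = 7 \cdot 0 o = 7 \cdot 0 = 0$)
$H = 8$
$u{\left(-17,R \right)} H = 0 \cdot 8 = 0$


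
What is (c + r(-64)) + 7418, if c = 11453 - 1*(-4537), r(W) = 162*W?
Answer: 13040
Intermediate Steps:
c = 15990 (c = 11453 + 4537 = 15990)
(c + r(-64)) + 7418 = (15990 + 162*(-64)) + 7418 = (15990 - 10368) + 7418 = 5622 + 7418 = 13040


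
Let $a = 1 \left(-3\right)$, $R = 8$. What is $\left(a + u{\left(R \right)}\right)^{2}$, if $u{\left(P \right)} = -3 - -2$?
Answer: $16$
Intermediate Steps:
$u{\left(P \right)} = -1$ ($u{\left(P \right)} = -3 + 2 = -1$)
$a = -3$
$\left(a + u{\left(R \right)}\right)^{2} = \left(-3 - 1\right)^{2} = \left(-4\right)^{2} = 16$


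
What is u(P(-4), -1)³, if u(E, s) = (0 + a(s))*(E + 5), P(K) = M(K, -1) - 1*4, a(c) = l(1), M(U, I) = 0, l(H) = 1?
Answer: 1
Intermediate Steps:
a(c) = 1
P(K) = -4 (P(K) = 0 - 1*4 = 0 - 4 = -4)
u(E, s) = 5 + E (u(E, s) = (0 + 1)*(E + 5) = 1*(5 + E) = 5 + E)
u(P(-4), -1)³ = (5 - 4)³ = 1³ = 1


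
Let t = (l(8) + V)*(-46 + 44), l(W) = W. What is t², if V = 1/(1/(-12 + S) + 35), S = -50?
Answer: 1212989584/4704561 ≈ 257.83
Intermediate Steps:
V = 62/2169 (V = 1/(1/(-12 - 50) + 35) = 1/(1/(-62) + 35) = 1/(-1/62 + 35) = 1/(2169/62) = 62/2169 ≈ 0.028585)
t = -34828/2169 (t = (8 + 62/2169)*(-46 + 44) = (17414/2169)*(-2) = -34828/2169 ≈ -16.057)
t² = (-34828/2169)² = 1212989584/4704561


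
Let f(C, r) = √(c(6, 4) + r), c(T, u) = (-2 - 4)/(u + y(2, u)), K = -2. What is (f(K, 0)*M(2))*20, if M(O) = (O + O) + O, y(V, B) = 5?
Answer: 40*I*√6 ≈ 97.98*I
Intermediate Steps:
c(T, u) = -6/(5 + u) (c(T, u) = (-2 - 4)/(u + 5) = -6/(5 + u))
f(C, r) = √(-⅔ + r) (f(C, r) = √(-6/(5 + 4) + r) = √(-6/9 + r) = √(-6*⅑ + r) = √(-⅔ + r))
M(O) = 3*O (M(O) = 2*O + O = 3*O)
(f(K, 0)*M(2))*20 = ((√(-6 + 9*0)/3)*(3*2))*20 = ((√(-6 + 0)/3)*6)*20 = ((√(-6)/3)*6)*20 = (((I*√6)/3)*6)*20 = ((I*√6/3)*6)*20 = (2*I*√6)*20 = 40*I*√6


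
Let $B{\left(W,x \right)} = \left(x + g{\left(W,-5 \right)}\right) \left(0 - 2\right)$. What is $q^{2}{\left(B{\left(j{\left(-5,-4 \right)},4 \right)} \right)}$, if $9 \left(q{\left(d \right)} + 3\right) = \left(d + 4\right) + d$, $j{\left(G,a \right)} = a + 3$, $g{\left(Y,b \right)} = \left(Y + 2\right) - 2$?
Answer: $\frac{1225}{81} \approx 15.123$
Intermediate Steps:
$g{\left(Y,b \right)} = Y$ ($g{\left(Y,b \right)} = \left(2 + Y\right) - 2 = Y$)
$j{\left(G,a \right)} = 3 + a$
$B{\left(W,x \right)} = - 2 W - 2 x$ ($B{\left(W,x \right)} = \left(x + W\right) \left(0 - 2\right) = \left(W + x\right) \left(-2\right) = - 2 W - 2 x$)
$q{\left(d \right)} = - \frac{23}{9} + \frac{2 d}{9}$ ($q{\left(d \right)} = -3 + \frac{\left(d + 4\right) + d}{9} = -3 + \frac{\left(4 + d\right) + d}{9} = -3 + \frac{4 + 2 d}{9} = -3 + \left(\frac{4}{9} + \frac{2 d}{9}\right) = - \frac{23}{9} + \frac{2 d}{9}$)
$q^{2}{\left(B{\left(j{\left(-5,-4 \right)},4 \right)} \right)} = \left(- \frac{23}{9} + \frac{2 \left(- 2 \left(3 - 4\right) - 8\right)}{9}\right)^{2} = \left(- \frac{23}{9} + \frac{2 \left(\left(-2\right) \left(-1\right) - 8\right)}{9}\right)^{2} = \left(- \frac{23}{9} + \frac{2 \left(2 - 8\right)}{9}\right)^{2} = \left(- \frac{23}{9} + \frac{2}{9} \left(-6\right)\right)^{2} = \left(- \frac{23}{9} - \frac{4}{3}\right)^{2} = \left(- \frac{35}{9}\right)^{2} = \frac{1225}{81}$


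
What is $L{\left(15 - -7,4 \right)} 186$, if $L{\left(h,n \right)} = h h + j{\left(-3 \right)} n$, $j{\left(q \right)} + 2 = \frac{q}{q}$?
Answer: $89280$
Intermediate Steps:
$j{\left(q \right)} = -1$ ($j{\left(q \right)} = -2 + \frac{q}{q} = -2 + 1 = -1$)
$L{\left(h,n \right)} = h^{2} - n$ ($L{\left(h,n \right)} = h h - n = h^{2} - n$)
$L{\left(15 - -7,4 \right)} 186 = \left(\left(15 - -7\right)^{2} - 4\right) 186 = \left(\left(15 + 7\right)^{2} - 4\right) 186 = \left(22^{2} - 4\right) 186 = \left(484 - 4\right) 186 = 480 \cdot 186 = 89280$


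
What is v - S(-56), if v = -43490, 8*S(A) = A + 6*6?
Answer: -86975/2 ≈ -43488.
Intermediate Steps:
S(A) = 9/2 + A/8 (S(A) = (A + 6*6)/8 = (A + 36)/8 = (36 + A)/8 = 9/2 + A/8)
v - S(-56) = -43490 - (9/2 + (1/8)*(-56)) = -43490 - (9/2 - 7) = -43490 - 1*(-5/2) = -43490 + 5/2 = -86975/2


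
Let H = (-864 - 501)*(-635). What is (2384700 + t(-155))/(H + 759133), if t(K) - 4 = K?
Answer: 2384549/1625908 ≈ 1.4666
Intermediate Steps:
t(K) = 4 + K
H = 866775 (H = -1365*(-635) = 866775)
(2384700 + t(-155))/(H + 759133) = (2384700 + (4 - 155))/(866775 + 759133) = (2384700 - 151)/1625908 = 2384549*(1/1625908) = 2384549/1625908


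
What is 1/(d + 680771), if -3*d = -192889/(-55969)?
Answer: 167907/114306023408 ≈ 1.4689e-6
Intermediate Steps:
d = -192889/167907 (d = -(-192889)/(3*(-55969)) = -(-192889)*(-1)/(3*55969) = -⅓*192889/55969 = -192889/167907 ≈ -1.1488)
1/(d + 680771) = 1/(-192889/167907 + 680771) = 1/(114306023408/167907) = 167907/114306023408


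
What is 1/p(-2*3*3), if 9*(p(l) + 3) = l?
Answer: -1/5 ≈ -0.20000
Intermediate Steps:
p(l) = -3 + l/9
1/p(-2*3*3) = 1/(-3 + (-2*3*3)/9) = 1/(-3 + (-6*3)/9) = 1/(-3 + (1/9)*(-18)) = 1/(-3 - 2) = 1/(-5) = -1/5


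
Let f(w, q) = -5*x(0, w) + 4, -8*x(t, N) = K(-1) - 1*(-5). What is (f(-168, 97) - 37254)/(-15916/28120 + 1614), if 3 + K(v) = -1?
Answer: -1047452425/45369764 ≈ -23.087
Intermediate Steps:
K(v) = -4 (K(v) = -3 - 1 = -4)
x(t, N) = -⅛ (x(t, N) = -(-4 - 1*(-5))/8 = -(-4 + 5)/8 = -⅛*1 = -⅛)
f(w, q) = 37/8 (f(w, q) = -5*(-⅛) + 4 = 5/8 + 4 = 37/8)
(f(-168, 97) - 37254)/(-15916/28120 + 1614) = (37/8 - 37254)/(-15916/28120 + 1614) = -297995/(8*(-15916*1/28120 + 1614)) = -297995/(8*(-3979/7030 + 1614)) = -297995/(8*11342441/7030) = -297995/8*7030/11342441 = -1047452425/45369764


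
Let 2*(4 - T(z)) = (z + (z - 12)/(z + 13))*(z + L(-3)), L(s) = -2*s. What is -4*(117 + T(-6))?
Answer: -484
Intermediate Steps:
T(z) = 4 - (6 + z)*(z + (-12 + z)/(13 + z))/2 (T(z) = 4 - (z + (z - 12)/(z + 13))*(z - 2*(-3))/2 = 4 - (z + (-12 + z)/(13 + z))*(z + 6)/2 = 4 - (z + (-12 + z)/(13 + z))*(6 + z)/2 = 4 - (6 + z)*(z + (-12 + z)/(13 + z))/2)
-4*(117 + T(-6)) = -4*(117 + (176 - 1*(-6)³ - 64*(-6) - 20*(-6)²)/(2*(13 - 6))) = -4*(117 + (½)*(176 - 1*(-216) + 384 - 20*36)/7) = -4*(117 + (½)*(⅐)*(176 + 216 + 384 - 720)) = -4*(117 + (½)*(⅐)*56) = -4*(117 + 4) = -4*121 = -484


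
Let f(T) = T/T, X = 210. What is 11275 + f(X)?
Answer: 11276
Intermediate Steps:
f(T) = 1
11275 + f(X) = 11275 + 1 = 11276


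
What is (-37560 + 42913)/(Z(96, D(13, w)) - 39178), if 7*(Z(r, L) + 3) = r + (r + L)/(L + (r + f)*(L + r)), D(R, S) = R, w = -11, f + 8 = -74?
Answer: -57667869/421949060 ≈ -0.13667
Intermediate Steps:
f = -82 (f = -8 - 74 = -82)
Z(r, L) = -3 + r/7 + (L + r)/(7*(L + (-82 + r)*(L + r))) (Z(r, L) = -3 + (r + (r + L)/(L + (r - 82)*(L + r)))/7 = -3 + (r + (L + r)/(L + (-82 + r)*(L + r)))/7 = -3 + (r/7 + (L + r)/(7*(L + (-82 + r)*(L + r)))) = -3 + r/7 + (L + r)/(7*(L + (-82 + r)*(L + r))))
(-37560 + 42913)/(Z(96, D(13, w)) - 39178) = (-37560 + 42913)/((96**3 - 103*96**2 + 1702*13 + 1723*96 + 13*96**2 - 102*13*96)/(7*(96**2 - 82*96 - 81*13 + 13*96)) - 39178) = 5353/((884736 - 103*9216 + 22126 + 165408 + 13*9216 - 127296)/(7*(9216 - 7872 - 1053 + 1248)) - 39178) = 5353/((1/7)*(884736 - 949248 + 22126 + 165408 + 119808 - 127296)/1539 - 39178) = 5353/((1/7)*(1/1539)*115534 - 39178) = 5353/(115534/10773 - 39178) = 5353/(-421949060/10773) = 5353*(-10773/421949060) = -57667869/421949060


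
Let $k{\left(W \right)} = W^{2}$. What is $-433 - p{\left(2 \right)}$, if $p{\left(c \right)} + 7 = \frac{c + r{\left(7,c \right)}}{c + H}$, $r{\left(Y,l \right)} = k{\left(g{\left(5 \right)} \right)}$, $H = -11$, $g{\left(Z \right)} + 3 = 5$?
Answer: $- \frac{1276}{3} \approx -425.33$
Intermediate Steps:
$g{\left(Z \right)} = 2$ ($g{\left(Z \right)} = -3 + 5 = 2$)
$r{\left(Y,l \right)} = 4$ ($r{\left(Y,l \right)} = 2^{2} = 4$)
$p{\left(c \right)} = -7 + \frac{4 + c}{-11 + c}$ ($p{\left(c \right)} = -7 + \frac{c + 4}{c - 11} = -7 + \frac{4 + c}{-11 + c}$)
$-433 - p{\left(2 \right)} = -433 - \frac{3 \left(27 - 4\right)}{-11 + 2} = -433 - \frac{3 \left(27 - 4\right)}{-9} = -433 - 3 \left(- \frac{1}{9}\right) 23 = -433 - - \frac{23}{3} = -433 + \frac{23}{3} = - \frac{1276}{3}$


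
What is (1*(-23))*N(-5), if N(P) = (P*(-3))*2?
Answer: -690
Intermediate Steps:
N(P) = -6*P (N(P) = -3*P*2 = -6*P)
(1*(-23))*N(-5) = (1*(-23))*(-6*(-5)) = -23*30 = -690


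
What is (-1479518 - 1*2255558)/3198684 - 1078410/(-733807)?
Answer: 177166974527/586804177497 ≈ 0.30192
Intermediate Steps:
(-1479518 - 1*2255558)/3198684 - 1078410/(-733807) = (-1479518 - 2255558)*(1/3198684) - 1078410*(-1/733807) = -3735076*1/3198684 + 1078410/733807 = -933769/799671 + 1078410/733807 = 177166974527/586804177497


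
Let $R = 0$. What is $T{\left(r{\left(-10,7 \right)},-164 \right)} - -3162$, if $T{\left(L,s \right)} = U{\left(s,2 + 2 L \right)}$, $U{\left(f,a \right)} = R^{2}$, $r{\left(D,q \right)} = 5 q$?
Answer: $3162$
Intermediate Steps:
$U{\left(f,a \right)} = 0$ ($U{\left(f,a \right)} = 0^{2} = 0$)
$T{\left(L,s \right)} = 0$
$T{\left(r{\left(-10,7 \right)},-164 \right)} - -3162 = 0 - -3162 = 0 + 3162 = 3162$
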